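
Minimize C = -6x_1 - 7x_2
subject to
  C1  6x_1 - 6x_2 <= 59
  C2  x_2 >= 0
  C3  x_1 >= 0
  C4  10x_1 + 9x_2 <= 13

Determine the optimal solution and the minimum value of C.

x_1 = 0, x_2 = 13/9, minimum C = -91/9

Corner points and C = -6x_1 - 7x_2:
  (0, 0) → C = 0
  (13/10, 0) → C = -39/5
  (0, 13/9) → C = -91/9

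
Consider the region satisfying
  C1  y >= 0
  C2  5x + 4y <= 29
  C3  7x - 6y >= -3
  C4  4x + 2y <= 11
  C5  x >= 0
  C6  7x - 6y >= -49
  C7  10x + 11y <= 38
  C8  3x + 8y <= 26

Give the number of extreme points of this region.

5

The feasible vertices (each the meet of two boundaries and inside every other half-plane) are:
  (11/4, 0)
  (0, 0)
  (0, 1/2)
  (195/137, 296/137)
  (15/8, 7/4)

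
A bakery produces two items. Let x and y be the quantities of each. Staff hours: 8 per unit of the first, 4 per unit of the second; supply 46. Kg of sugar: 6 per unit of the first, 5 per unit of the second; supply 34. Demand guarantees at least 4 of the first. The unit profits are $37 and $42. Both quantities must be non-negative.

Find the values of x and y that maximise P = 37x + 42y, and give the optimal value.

Feasible corners and P = 37x + 42y:
  (17/3, 0) → P = 629/3
  (4, 0) → P = 148
  (4, 2) → P = 232

x = 4, y = 2, maximum P = 232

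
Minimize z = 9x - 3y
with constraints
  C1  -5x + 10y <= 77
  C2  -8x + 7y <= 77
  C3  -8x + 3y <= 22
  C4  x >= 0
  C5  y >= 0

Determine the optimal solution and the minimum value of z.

x = 0, y = 22/3, minimum z = -22

Extreme points and z = 9x - 3y:
  (11/65, 506/65) → z = -1419/65
  (0, 22/3) → z = -22
  (0, 0) → z = 0
The feasible region is unbounded (it extends along (2, 1), (1, 0)), but z strictly increases along every unbounded feasible direction, so there is no improving ray and the minimum is attained at a vertex.

The binding constraints are -8x + 3y = 22 and x = 0.
Solving simultaneously gives x = 0, y = 22/3.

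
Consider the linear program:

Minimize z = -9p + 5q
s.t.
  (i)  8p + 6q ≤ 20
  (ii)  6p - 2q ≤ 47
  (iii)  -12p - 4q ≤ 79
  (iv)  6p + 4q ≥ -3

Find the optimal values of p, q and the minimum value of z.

Vertices and z = -9p + 5q:
  (161/26, -64/13) → z = -2089/26
  (-277/20, 109/5) → z = 4673/20
  (91/18, -25/3) → z = -523/6
  (-38/3, 73/4) → z = 821/4

p = 91/18, q = -25/3, minimum z = -523/6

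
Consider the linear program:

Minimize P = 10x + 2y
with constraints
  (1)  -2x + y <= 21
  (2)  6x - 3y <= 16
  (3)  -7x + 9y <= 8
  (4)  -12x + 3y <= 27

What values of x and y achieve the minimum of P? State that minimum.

Feasible corners and P = 10x + 2y:
  (56/11, 160/33) → P = 2000/33
  (-43/6, -59/3) → P = -111
  (-73/29, -31/29) → P = -792/29

x = -43/6, y = -59/3, minimum P = -111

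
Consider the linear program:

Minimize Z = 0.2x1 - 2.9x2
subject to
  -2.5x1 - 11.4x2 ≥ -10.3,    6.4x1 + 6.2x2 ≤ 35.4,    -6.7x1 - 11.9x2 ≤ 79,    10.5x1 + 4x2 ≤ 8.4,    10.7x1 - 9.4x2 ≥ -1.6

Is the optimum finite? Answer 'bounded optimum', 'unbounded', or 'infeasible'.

Feasible corners and Z = 0.2x1 - 2.9x2:
  (41596/9815, -88578/9815) → Z = 1325977/49075
  (-76164/19031, -83458/19031) → Z = 1133977/95155
  (3628/7075, 5334/7075) → Z = -14743/7075
The feasible region has finitely many vertices and no improving ray; the minimum is -14743/7075 at (3628/7075, 5334/7075).

bounded optimum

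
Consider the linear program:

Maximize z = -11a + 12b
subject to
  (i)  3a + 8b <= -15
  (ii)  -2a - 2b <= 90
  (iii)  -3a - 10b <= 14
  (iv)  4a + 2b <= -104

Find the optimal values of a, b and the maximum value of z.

a = -69, b = 24, maximum z = 1047

Corner points and z = -11a + 12b:
  (-69, 24) → z = 1047
  (-401/13, 126/13) → z = 5923/13
  (-436/7, 121/7) → z = 6248/7
  (-506/17, 128/17) → z = 7102/17

The optimum lies where 3a + 8b = -15 and -2a - 2b = 90.
Solving simultaneously gives a = -69, b = 24.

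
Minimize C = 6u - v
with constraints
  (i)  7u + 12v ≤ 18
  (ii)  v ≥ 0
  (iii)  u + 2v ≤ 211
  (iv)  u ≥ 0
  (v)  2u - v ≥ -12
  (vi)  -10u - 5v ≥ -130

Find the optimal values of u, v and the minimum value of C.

Corner points and C = 6u - v:
  (18/7, 0) → C = 108/7
  (0, 3/2) → C = -3/2
  (0, 0) → C = 0

At the optimal vertex, 7u + 12v = 18 and u = 0.
Solving simultaneously gives u = 0, v = 3/2.

u = 0, v = 3/2, minimum C = -3/2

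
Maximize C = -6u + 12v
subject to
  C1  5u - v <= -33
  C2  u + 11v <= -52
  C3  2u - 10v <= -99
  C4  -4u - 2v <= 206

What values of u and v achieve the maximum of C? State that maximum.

u = -1081/21, v = -1/21, maximum C = 2158/7

Vertices and C = -6u + 12v:
  (-1609/32, -5/32) → C = 4797/16
  (-1081/21, -1/21) → C = 2158/7
  (-1129/22, -4/11) → C = 3339/11

The binding constraints are u + 11v = -52 and -4u - 2v = 206.
Solving simultaneously gives u = -1081/21, v = -1/21.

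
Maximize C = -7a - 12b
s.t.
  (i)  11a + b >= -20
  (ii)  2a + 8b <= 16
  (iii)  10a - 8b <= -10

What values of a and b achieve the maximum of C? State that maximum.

a = -85/49, b = -45/49, maximum C = 1135/49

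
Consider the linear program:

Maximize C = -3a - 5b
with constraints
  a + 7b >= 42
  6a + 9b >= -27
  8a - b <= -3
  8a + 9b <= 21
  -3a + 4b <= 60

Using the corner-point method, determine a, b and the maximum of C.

a = -252/25, b = 186/25, maximum C = -174/25

Feasible corners and C = -3a - 5b:
  (-231/47, 315/47) → C = -882/47
  (-252/25, 186/25) → C = -174/25
  (-456/59, 543/59) → C = -1347/59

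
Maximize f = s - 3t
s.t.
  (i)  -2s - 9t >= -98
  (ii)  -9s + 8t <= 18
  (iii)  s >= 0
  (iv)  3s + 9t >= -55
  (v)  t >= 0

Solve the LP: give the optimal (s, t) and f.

Corner points and f = s - 3t:
  (622/97, 918/97) → f = -2132/97
  (49, 0) → f = 49
  (0, 9/4) → f = -27/4
  (0, 0) → f = 0

At the optimal vertex, -2s - 9t = -98 and t = 0.
Solving simultaneously gives s = 49, t = 0.

s = 49, t = 0, maximum f = 49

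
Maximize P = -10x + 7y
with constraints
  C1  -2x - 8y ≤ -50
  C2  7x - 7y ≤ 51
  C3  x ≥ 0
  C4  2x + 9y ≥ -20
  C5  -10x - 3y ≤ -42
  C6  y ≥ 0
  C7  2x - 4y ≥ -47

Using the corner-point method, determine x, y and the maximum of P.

Feasible corners and P = -10x + 7y:
  (379/35, 124/35) → P = -2922/35
  (93/37, 208/37) → P = 526/37
  (533/14, 431/14) → P = -2313/14
  (27/46, 277/23) → P = 1804/23

The binding constraints are -10x - 3y = -42 and 2x - 4y = -47.
Solving simultaneously gives x = 27/46, y = 277/23.

x = 27/46, y = 277/23, maximum P = 1804/23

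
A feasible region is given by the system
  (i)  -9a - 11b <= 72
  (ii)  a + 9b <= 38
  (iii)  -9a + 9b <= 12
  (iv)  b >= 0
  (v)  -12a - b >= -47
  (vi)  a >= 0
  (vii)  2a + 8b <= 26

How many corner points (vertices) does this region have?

Intersecting each pair of boundary lines and keeping only the points that satisfy every inequality leaves:
  (0, 4/3)
  (23/15, 43/15)
  (47/12, 0)
  (0, 0)
  (175/47, 109/47)

5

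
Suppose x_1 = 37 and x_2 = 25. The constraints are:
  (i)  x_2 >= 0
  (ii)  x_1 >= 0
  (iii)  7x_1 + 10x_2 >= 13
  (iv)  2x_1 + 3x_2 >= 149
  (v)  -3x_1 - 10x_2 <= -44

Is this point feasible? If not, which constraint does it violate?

(i): 25 ≥ 0 ✓
(ii): 37 ≥ 0 ✓
(iii): 509 ≥ 13 ✓
(iv): 149 ≥ 149 ✓
(v): -361 ≤ -44 ✓

feasible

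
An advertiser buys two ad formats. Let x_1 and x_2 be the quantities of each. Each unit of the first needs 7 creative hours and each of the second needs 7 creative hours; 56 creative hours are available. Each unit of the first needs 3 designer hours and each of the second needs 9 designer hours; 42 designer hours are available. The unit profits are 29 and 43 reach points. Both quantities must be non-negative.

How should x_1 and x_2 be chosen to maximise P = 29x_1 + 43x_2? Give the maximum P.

x_1 = 5, x_2 = 3, maximum P = 274

Corner points and P = 29x_1 + 43x_2:
  (0, 0) → P = 0
  (0, 14/3) → P = 602/3
  (8, 0) → P = 232
  (5, 3) → P = 274

At the optimal vertex, 7x_1 + 7x_2 = 56 and 3x_1 + 9x_2 = 42.
Solving simultaneously gives x_1 = 5, x_2 = 3.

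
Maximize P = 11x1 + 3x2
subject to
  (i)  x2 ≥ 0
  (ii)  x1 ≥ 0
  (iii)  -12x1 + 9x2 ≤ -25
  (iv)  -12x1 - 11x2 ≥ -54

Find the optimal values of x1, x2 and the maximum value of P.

x1 = 9/2, x2 = 0, maximum P = 99/2

At the optimal vertex, x2 = 0 and -12x1 - 11x2 = -54.
Solving simultaneously gives x1 = 9/2, x2 = 0.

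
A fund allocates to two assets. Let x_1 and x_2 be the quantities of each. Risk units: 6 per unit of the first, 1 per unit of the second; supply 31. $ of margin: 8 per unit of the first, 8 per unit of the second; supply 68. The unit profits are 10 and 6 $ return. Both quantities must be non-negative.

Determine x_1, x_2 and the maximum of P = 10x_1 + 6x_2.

x_1 = 9/2, x_2 = 4, maximum P = 69

Extreme points and P = 10x_1 + 6x_2:
  (0, 0) → P = 0
  (0, 17/2) → P = 51
  (31/6, 0) → P = 155/3
  (9/2, 4) → P = 69

The optimum lies where 6x_1 + x_2 = 31 and 8x_1 + 8x_2 = 68.
Solving simultaneously gives x_1 = 9/2, x_2 = 4.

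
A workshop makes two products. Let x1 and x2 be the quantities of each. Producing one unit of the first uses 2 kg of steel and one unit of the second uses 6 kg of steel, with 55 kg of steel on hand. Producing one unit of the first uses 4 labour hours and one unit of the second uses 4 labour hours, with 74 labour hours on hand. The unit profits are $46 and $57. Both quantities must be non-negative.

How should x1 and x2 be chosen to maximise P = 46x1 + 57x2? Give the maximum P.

x1 = 14, x2 = 9/2, maximum P = 1801/2

Feasible corners and P = 46x1 + 57x2:
  (0, 0) → P = 0
  (0, 55/6) → P = 1045/2
  (37/2, 0) → P = 851
  (14, 9/2) → P = 1801/2

At the optimal vertex, 2x1 + 6x2 = 55 and 4x1 + 4x2 = 74.
Solving simultaneously gives x1 = 14, x2 = 9/2.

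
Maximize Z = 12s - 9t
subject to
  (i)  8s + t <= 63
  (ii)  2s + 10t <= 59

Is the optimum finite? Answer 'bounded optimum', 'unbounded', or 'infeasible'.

From the feasible point (571/78, 173/39), moving in the direction (1, -8) keeps every constraint satisfied while Z increases without bound.

unbounded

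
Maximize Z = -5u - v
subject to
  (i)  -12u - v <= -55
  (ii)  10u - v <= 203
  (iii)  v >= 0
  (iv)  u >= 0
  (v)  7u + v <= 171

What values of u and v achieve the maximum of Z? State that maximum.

Vertices and Z = -5u - v:
  (55/12, 0) → Z = -275/12
  (0, 55) → Z = -55
  (203/10, 0) → Z = -203/2
  (22, 17) → Z = -127
  (0, 171) → Z = -171

The optimum lies where -12u - v = -55 and v = 0.
Solving simultaneously gives u = 55/12, v = 0.

u = 55/12, v = 0, maximum Z = -275/12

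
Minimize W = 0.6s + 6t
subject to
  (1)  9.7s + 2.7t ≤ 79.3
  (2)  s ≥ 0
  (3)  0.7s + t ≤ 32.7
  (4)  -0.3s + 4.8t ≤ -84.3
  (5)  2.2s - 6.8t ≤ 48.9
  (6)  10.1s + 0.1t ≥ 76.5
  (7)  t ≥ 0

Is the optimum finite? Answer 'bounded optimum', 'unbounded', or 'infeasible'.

The boundaries 9.7s + 2.7t = 79.3 and 10.1s + 0.1t = 76.5 meet at (9931/1315, 2944/1315), but that point violates -0.3s + 4.8t ≤ -84.3. Every candidate vertex is excluded by some other constraint, so the feasible region is empty.

infeasible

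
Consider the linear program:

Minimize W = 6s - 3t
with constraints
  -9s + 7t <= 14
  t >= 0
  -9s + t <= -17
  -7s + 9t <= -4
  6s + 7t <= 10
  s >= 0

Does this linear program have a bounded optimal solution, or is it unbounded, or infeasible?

infeasible

The boundaries t = 0 and -9s + t = -17 meet at (17/9, 0), but that point violates 6s + 7t ≤ 10. Every candidate vertex is excluded by some other constraint, so the feasible region is empty.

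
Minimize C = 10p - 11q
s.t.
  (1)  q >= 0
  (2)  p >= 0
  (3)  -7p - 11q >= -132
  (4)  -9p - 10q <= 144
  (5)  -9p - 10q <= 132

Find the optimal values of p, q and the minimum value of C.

Feasible corners and C = 10p - 11q:
  (0, 0) → C = 0
  (132/7, 0) → C = 1320/7
  (0, 12) → C = -132

The binding constraints are p = 0 and -7p - 11q = -132.
Solving simultaneously gives p = 0, q = 12.

p = 0, q = 12, minimum C = -132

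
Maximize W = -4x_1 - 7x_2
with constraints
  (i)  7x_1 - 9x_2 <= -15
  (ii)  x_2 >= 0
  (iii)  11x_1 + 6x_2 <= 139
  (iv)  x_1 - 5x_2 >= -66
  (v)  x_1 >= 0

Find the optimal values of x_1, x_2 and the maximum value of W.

Vertices and W = -4x_1 - 7x_2:
  (387/47, 1138/141) → W = -12610/141
  (0, 5/3) → W = -35/3
  (299/61, 865/61) → W = -7251/61
  (0, 66/5) → W = -462/5

The optimum lies where 7x_1 - 9x_2 = -15 and x_1 = 0.
Solving simultaneously gives x_1 = 0, x_2 = 5/3.

x_1 = 0, x_2 = 5/3, maximum W = -35/3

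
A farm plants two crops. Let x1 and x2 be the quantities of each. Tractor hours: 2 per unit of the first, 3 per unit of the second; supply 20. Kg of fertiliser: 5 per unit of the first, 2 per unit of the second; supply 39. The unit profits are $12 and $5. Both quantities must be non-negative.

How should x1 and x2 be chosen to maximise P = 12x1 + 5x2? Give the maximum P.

x1 = 7, x2 = 2, maximum P = 94

Vertices and P = 12x1 + 5x2:
  (0, 0) → P = 0
  (0, 20/3) → P = 100/3
  (39/5, 0) → P = 468/5
  (7, 2) → P = 94

The optimum lies where 2x1 + 3x2 = 20 and 5x1 + 2x2 = 39.
Solving simultaneously gives x1 = 7, x2 = 2.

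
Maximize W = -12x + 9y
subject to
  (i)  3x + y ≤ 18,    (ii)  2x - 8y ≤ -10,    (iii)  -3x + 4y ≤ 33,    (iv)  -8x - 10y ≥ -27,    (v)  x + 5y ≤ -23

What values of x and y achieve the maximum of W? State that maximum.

x = -14, y = -9/4, maximum W = 591/4

Vertices and W = -12x + 9y:
  (-14, -9/4) → W = 591/4
  (-13, -2) → W = 138
  (-257/19, -36/19) → W = 2760/19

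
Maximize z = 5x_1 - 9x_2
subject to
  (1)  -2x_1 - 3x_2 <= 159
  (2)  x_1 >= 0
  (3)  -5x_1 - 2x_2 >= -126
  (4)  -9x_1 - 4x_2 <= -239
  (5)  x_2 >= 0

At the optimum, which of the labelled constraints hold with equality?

(3) and (4)

Extreme points and z = 5x_1 - 9x_2:
  (0, 63) → z = -567
  (0, 239/4) → z = -2151/4
  (13, 61/2) → z = -419/2

The maximum is at (13, 61/2). Substituting into each constraint, equality holds for (3) and (4); the remaining constraints have slack.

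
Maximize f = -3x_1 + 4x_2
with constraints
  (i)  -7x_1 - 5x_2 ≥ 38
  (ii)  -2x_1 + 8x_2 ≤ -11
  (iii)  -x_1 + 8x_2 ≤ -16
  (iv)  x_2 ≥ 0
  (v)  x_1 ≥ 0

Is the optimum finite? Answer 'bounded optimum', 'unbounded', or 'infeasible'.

The boundaries -7x_1 - 5x_2 = 38 and x_1 = 0 meet at (0, -38/5), but that point violates x_2 ≥ 0. Every candidate vertex is excluded by some other constraint, so the feasible region is empty.

infeasible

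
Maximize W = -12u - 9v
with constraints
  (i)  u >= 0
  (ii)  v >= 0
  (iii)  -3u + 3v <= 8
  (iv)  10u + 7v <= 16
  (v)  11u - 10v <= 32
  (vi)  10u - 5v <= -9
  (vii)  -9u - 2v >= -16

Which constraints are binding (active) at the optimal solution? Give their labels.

Extreme points and W = -12u - 9v:
  (0, 16/7) → W = -144/7
  (0, 9/5) → W = -81/5
  (17/120, 25/12) → W = -409/20

The maximum is at (0, 9/5). Substituting into each constraint, equality holds for (i) and (vi); the remaining constraints have slack.

(i) and (vi)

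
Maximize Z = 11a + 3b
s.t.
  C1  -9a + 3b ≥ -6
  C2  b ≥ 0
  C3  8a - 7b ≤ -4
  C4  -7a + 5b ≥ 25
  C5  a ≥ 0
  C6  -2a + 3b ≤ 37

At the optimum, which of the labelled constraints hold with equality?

C1 and C6

Corner points and Z = 11a + 3b:
  (35/8, 89/8) → Z = 163/2
  (43/7, 115/7) → Z = 818/7
  (0, 5) → Z = 15
  (0, 37/3) → Z = 37

The maximum is at (43/7, 115/7). Substituting into each constraint, equality holds for C1 and C6; the remaining constraints have slack.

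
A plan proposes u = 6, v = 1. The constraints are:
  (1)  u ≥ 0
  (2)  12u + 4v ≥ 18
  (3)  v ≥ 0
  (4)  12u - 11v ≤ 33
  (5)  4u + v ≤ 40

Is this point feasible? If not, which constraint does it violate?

not feasible — violates (4)

Constraint (4): 12u - 11v = 61, which is not ≤ 33. All other constraints are satisfied.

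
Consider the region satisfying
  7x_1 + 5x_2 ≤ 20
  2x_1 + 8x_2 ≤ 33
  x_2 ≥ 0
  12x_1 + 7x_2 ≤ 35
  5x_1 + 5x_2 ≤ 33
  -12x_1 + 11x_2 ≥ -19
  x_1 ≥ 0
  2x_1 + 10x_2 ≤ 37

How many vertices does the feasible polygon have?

The feasible vertices (each the meet of two boundaries and inside every other half-plane) are:
  (315/137, 107/137)
  (1/4, 73/20)
  (19/12, 0)
  (0, 0)
  (0, 37/10)

5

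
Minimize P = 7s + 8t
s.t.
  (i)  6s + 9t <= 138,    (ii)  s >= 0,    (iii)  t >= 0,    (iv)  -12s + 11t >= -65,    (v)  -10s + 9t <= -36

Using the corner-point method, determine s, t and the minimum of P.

Vertices and P = 7s + 8t:
  (701/58, 211/29) → P = 8283/58
  (87/8, 97/12) → P = 3379/24
  (65/12, 0) → P = 455/12
  (18/5, 0) → P = 126/5

At the optimal vertex, t = 0 and -10s + 9t = -36.
Solving simultaneously gives s = 18/5, t = 0.

s = 18/5, t = 0, minimum P = 126/5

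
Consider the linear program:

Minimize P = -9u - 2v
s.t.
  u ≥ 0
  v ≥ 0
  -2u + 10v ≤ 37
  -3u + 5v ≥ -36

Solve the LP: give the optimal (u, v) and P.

Feasible corners and P = -9u - 2v:
  (0, 0) → P = 0
  (0, 37/10) → P = -37/5
  (12, 0) → P = -108
  (109/4, 183/20) → P = -5271/20

u = 109/4, v = 183/20, minimum P = -5271/20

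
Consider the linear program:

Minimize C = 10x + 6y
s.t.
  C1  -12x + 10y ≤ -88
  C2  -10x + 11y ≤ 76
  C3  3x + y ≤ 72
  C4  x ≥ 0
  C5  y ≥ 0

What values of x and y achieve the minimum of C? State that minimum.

x = 22/3, y = 0, minimum C = 220/3

Corner points and C = 10x + 6y:
  (404/21, 100/7) → C = 5840/21
  (22/3, 0) → C = 220/3
  (24, 0) → C = 240

The optimum lies where -12x + 10y = -88 and y = 0.
Solving simultaneously gives x = 22/3, y = 0.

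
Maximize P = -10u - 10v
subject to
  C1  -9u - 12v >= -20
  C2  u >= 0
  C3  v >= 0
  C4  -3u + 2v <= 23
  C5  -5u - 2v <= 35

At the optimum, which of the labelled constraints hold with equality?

C2 and C3

Extreme points and P = -10u - 10v:
  (0, 5/3) → P = -50/3
  (20/9, 0) → P = -200/9
  (0, 0) → P = 0

The maximum is at (0, 0). Substituting into each constraint, equality holds for C2 and C3; the remaining constraints have slack.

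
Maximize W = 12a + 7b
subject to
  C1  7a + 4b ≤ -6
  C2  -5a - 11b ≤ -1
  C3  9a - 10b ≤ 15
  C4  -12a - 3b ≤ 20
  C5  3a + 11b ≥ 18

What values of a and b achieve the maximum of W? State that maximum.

a = -62/27, b = 68/27, maximum W = -268/27

The optimum lies where 7a + 4b = -6 and -12a - 3b = 20.
Solving simultaneously gives a = -62/27, b = 68/27.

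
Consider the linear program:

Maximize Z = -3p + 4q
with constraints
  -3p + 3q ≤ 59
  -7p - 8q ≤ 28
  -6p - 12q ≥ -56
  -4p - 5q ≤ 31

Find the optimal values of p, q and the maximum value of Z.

The feasible region is unbounded (it extends along (2, -1), (5, -4)), but Z strictly decreases along every unbounded feasible direction, so there is no improving ray and the maximum is attained at a vertex.

The binding constraints are -3p + 3q = 59 and -6p - 12q = -56.
Solving simultaneously gives p = -10, q = 29/3.

p = -10, q = 29/3, maximum Z = 206/3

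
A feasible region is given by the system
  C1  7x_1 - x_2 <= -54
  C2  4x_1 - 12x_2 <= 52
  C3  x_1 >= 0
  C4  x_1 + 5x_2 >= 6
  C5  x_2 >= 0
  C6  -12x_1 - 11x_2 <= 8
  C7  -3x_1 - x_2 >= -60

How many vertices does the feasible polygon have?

3

Of the 21 pairwise boundary intersections, those satisfying every inequality are:
  (0, 54)
  (3/5, 291/5)
  (0, 60)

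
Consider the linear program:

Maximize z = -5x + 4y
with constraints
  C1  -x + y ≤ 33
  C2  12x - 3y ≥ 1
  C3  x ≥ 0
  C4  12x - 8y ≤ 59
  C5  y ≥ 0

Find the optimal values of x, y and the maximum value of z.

x = 100/9, y = 397/9, maximum z = 1088/9

Corner points and z = -5x + 4y:
  (100/9, 397/9) → z = 1088/9
  (323/4, 455/4) → z = 205/4
  (1/12, 0) → z = -5/12
  (59/12, 0) → z = -295/12

The optimum lies where -x + y = 33 and 12x - 3y = 1.
Solving simultaneously gives x = 100/9, y = 397/9.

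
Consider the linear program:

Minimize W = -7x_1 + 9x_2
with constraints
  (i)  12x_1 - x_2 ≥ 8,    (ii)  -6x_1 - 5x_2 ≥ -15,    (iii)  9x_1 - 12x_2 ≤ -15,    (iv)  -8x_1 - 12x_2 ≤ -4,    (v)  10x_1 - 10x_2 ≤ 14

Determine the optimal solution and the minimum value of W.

x_1 = 35/39, x_2 = 25/13, minimum W = 430/39

Feasible corners and W = -7x_1 + 9x_2:
  (5/6, 2) → W = 73/6
  (37/45, 28/15) → W = 497/45
  (35/39, 25/13) → W = 430/39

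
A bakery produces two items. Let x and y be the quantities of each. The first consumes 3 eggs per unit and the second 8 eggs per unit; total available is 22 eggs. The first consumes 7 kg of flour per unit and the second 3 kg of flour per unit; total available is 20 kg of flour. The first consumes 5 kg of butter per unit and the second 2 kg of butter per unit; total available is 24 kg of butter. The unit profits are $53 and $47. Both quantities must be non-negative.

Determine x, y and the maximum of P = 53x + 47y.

x = 2, y = 2, maximum P = 200

The binding constraints are 3x + 8y = 22 and 7x + 3y = 20.
Solving simultaneously gives x = 2, y = 2.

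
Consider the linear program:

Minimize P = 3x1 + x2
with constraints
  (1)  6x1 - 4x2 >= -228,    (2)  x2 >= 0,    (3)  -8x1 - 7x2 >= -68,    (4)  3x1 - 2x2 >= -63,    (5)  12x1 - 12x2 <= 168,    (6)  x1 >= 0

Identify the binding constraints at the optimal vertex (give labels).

(2) and (6)

Extreme points and P = 3x1 + x2:
  (17/2, 0) → P = 51/2
  (0, 0) → P = 0
  (0, 68/7) → P = 68/7

The minimum is at (0, 0). Substituting into each constraint, equality holds for (2) and (6); the remaining constraints have slack.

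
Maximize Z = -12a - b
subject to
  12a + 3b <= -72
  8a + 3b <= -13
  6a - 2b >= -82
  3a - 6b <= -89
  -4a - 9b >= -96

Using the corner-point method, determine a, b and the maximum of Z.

a = -157/15, b = 48/5, maximum Z = 116

Corner points and Z = -12a - b:
  (-65/7, 92/7) → Z = 688/7
  (-233/27, 284/27) → Z = 2512/27
  (-157/15, 48/5) → Z = 116

The optimum lies where 6a - 2b = -82 and 3a - 6b = -89.
Solving simultaneously gives a = -157/15, b = 48/5.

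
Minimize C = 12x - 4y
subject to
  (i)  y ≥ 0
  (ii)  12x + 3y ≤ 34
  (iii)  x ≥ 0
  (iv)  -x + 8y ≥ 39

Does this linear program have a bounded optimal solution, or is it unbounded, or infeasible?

bounded optimum

Corner points and C = 12x - 4y:
  (0, 34/3) → C = -136/3
  (155/99, 502/99) → C = -148/99
  (0, 39/8) → C = -39/2
The feasible region has finitely many vertices and no improving ray; the minimum is -136/3 at (0, 34/3).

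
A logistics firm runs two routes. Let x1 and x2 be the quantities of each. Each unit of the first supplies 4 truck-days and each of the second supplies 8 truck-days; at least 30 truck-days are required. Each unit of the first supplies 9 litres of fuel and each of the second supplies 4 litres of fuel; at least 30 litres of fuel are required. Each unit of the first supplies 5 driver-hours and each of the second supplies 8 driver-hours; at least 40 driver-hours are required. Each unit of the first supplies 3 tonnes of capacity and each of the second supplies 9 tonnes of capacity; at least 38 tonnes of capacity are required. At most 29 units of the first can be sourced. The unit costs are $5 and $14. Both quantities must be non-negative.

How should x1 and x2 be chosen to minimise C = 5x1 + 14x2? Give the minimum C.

Vertices and C = 5x1 + 14x2:
  (0, 15/2) → C = 105
  (38/3, 0) → C = 190/3
  (29, 0) → C = 145
  (20/13, 105/26) → C = 835/13
  (8/3, 10/3) → C = 60
The feasible region is unbounded (it extends along (0, 1)), but C strictly increases along every unbounded feasible direction, so there is no improving ray and the minimum is attained at a vertex.

At the optimal vertex, 5x1 + 8x2 = 40 and 3x1 + 9x2 = 38.
Solving simultaneously gives x1 = 8/3, x2 = 10/3.

x1 = 8/3, x2 = 10/3, minimum C = 60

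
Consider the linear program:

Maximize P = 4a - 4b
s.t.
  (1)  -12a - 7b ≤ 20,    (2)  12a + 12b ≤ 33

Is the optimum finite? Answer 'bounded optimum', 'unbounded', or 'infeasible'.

From the feasible point (-157/20, 53/5), moving in the direction (12, -12) keeps every constraint satisfied while P increases without bound.

unbounded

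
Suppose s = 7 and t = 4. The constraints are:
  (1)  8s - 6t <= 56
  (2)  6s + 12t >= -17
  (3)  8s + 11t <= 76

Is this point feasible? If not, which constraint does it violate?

not feasible — violates (3)

Constraint (3): 8s + 11t = 100, which is not ≤ 76. All other constraints are satisfied.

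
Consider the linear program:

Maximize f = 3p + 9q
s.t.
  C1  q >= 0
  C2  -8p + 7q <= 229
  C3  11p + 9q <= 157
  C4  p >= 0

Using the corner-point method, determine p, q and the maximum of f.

The binding constraints are 11p + 9q = 157 and p = 0.
Solving simultaneously gives p = 0, q = 157/9.

p = 0, q = 157/9, maximum f = 157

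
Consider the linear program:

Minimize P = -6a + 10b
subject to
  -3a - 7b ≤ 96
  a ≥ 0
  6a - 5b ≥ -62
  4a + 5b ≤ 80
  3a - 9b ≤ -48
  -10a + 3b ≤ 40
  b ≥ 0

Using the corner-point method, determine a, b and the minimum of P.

Feasible corners and P = -6a + 10b:
  (0, 62/5) → P = 124
  (0, 16/3) → P = 160/3
  (9/5, 364/25) → P = 674/5
  (160/17, 144/17) → P = 480/17

a = 160/17, b = 144/17, minimum P = 480/17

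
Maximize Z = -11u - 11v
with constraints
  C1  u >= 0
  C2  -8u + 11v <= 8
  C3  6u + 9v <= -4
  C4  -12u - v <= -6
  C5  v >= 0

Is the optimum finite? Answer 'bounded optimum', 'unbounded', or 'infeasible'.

infeasible

The boundaries -8u + 11v = 8 and -12u - v = -6 meet at (29/70, 36/35), but that point violates 6u + 9v ≤ -4. Every candidate vertex is excluded by some other constraint, so the feasible region is empty.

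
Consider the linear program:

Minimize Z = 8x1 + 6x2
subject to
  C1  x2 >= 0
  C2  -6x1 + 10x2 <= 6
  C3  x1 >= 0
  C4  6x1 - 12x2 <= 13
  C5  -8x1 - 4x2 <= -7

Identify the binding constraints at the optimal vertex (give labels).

Corner points and Z = 8x1 + 6x2:
  (13/6, 0) → Z = 52/3
  (7/8, 0) → Z = 7
  (23/52, 45/52) → Z = 227/26
The feasible region is unbounded (it extends along (2, 1), (5, 3)), but Z strictly increases along every unbounded feasible direction, so there is no improving ray and the minimum is attained at a vertex.

The minimum is at (7/8, 0). Substituting into each constraint, equality holds for C1 and C5; the remaining constraints have slack.

C1 and C5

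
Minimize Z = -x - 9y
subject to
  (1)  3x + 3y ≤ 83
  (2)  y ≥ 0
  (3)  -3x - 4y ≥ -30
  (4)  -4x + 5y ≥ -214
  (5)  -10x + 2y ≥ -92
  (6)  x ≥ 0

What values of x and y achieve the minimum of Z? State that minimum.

Feasible corners and Z = -x - 9y:
  (46/5, 0) → Z = -46/5
  (0, 0) → Z = 0
  (214/23, 12/23) → Z = -14
  (0, 15/2) → Z = -135/2

x = 0, y = 15/2, minimum Z = -135/2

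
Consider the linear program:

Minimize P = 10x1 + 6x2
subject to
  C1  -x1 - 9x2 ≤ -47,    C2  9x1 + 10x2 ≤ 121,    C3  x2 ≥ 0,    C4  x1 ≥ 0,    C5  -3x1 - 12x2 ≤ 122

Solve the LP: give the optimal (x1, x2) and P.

Vertices and P = 10x1 + 6x2:
  (619/71, 302/71) → P = 8002/71
  (0, 47/9) → P = 94/3
  (0, 121/10) → P = 363/5

The optimum lies where -x1 - 9x2 = -47 and x1 = 0.
Solving simultaneously gives x1 = 0, x2 = 47/9.

x1 = 0, x2 = 47/9, minimum P = 94/3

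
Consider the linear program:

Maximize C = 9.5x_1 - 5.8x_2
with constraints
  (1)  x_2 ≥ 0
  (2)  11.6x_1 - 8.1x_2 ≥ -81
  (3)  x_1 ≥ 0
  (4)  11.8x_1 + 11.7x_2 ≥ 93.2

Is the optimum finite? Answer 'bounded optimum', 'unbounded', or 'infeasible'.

From the feasible point (466/59, 0), moving in the direction (8.1, 11.6) keeps every constraint satisfied while C increases without bound.

unbounded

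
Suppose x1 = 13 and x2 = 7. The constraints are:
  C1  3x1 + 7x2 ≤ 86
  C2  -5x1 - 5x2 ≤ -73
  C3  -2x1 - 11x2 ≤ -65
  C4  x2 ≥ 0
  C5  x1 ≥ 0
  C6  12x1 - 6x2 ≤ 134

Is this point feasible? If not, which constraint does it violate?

not feasible — violates C1

Constraint C1: 3x1 + 7x2 = 88, which is not ≤ 86. All other constraints are satisfied.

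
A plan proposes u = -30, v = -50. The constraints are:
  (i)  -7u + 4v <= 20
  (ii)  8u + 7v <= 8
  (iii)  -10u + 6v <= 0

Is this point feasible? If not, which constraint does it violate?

(i): 10 ≤ 20 ✓
(ii): -590 ≤ 8 ✓
(iii): 0 ≤ 0 ✓

feasible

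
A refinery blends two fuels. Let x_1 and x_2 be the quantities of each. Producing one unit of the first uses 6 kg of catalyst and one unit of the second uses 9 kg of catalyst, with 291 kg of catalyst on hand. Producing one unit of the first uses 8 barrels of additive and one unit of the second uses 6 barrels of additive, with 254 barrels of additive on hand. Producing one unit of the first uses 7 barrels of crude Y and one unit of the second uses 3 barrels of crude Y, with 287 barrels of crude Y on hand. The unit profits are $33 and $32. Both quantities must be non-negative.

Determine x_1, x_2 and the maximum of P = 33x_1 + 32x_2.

x_1 = 15, x_2 = 67/3, maximum P = 3629/3

Feasible corners and P = 33x_1 + 32x_2:
  (0, 0) → P = 0
  (0, 97/3) → P = 3104/3
  (127/4, 0) → P = 4191/4
  (15, 67/3) → P = 3629/3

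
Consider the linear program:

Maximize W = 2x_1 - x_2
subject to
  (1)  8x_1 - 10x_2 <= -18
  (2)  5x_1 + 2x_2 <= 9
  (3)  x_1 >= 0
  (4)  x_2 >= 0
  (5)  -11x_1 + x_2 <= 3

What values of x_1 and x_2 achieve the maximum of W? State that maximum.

Vertices and W = 2x_1 - x_2:
  (9/11, 27/11) → W = -9/11
  (0, 9/5) → W = -9/5
  (1/9, 38/9) → W = -4
  (0, 3) → W = -3

At the optimal vertex, 8x_1 - 10x_2 = -18 and 5x_1 + 2x_2 = 9.
Solving simultaneously gives x_1 = 9/11, x_2 = 27/11.

x_1 = 9/11, x_2 = 27/11, maximum W = -9/11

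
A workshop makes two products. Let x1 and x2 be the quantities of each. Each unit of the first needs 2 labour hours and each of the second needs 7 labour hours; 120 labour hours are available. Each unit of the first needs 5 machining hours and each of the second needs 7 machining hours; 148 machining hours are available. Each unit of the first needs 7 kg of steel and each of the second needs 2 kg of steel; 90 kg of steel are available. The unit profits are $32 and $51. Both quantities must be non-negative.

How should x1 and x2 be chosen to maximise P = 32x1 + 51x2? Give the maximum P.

x1 = 26/3, x2 = 44/3, maximum P = 3076/3

Corner points and P = 32x1 + 51x2:
  (0, 0) → P = 0
  (0, 120/7) → P = 6120/7
  (90/7, 0) → P = 2880/7
  (26/3, 44/3) → P = 3076/3

At the optimal vertex, 2x1 + 7x2 = 120 and 7x1 + 2x2 = 90.
Solving simultaneously gives x1 = 26/3, x2 = 44/3.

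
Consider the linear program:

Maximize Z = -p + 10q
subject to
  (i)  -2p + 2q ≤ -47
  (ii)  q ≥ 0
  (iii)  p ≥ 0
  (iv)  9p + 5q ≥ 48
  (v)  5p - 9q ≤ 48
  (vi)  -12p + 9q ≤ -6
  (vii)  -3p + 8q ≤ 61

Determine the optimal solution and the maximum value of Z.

p = 933/13, q = 449/13, maximum Z = 3557/13

Corner points and Z = -p + 10q:
  (327/8, 139/8) → Z = 1063/8
  (249/5, 263/10) → Z = 1066/5
  (933/13, 449/13) → Z = 3557/13

The binding constraints are 5p - 9q = 48 and -3p + 8q = 61.
Solving simultaneously gives p = 933/13, q = 449/13.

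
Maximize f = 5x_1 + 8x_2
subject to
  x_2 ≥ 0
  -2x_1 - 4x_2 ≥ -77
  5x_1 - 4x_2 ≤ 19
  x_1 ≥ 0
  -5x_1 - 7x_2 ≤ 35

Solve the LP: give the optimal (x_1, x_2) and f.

x_1 = 96/7, x_2 = 347/28, maximum f = 1174/7

Extreme points and f = 5x_1 + 8x_2:
  (19/5, 0) → f = 19
  (0, 0) → f = 0
  (96/7, 347/28) → f = 1174/7
  (0, 77/4) → f = 154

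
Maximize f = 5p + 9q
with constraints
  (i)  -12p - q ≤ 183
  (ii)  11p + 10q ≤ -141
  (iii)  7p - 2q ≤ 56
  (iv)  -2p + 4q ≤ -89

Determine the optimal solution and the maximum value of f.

Vertices and f = 5p + 9q:
  (-10, -63) → f = -617
  (-643/50, -717/25) → f = -16121/50
  (23/12, -511/24) → f = -4369/24

p = 23/12, q = -511/24, maximum f = -4369/24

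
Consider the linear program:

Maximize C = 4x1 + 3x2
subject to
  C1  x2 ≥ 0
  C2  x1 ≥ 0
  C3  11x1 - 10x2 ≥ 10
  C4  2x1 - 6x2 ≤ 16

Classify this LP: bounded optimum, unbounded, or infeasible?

unbounded

From the feasible point (10/11, 0), moving in the direction (6, 2) keeps every constraint satisfied while C increases without bound.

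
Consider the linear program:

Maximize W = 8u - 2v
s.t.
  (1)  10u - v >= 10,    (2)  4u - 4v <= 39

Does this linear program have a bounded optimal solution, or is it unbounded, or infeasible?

From the feasible point (1/36, -175/18), moving in the direction (4, 4) keeps every constraint satisfied while W increases without bound.

unbounded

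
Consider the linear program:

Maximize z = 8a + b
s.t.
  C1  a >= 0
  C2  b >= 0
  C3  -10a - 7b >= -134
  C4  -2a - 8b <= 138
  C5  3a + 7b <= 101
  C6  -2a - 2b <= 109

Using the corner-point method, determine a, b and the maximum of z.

Extreme points and z = 8a + b:
  (0, 0) → z = 0
  (0, 101/7) → z = 101/7
  (67/5, 0) → z = 536/5
  (33/7, 608/49) → z = 2456/49

At the optimal vertex, b = 0 and -10a - 7b = -134.
Solving simultaneously gives a = 67/5, b = 0.

a = 67/5, b = 0, maximum z = 536/5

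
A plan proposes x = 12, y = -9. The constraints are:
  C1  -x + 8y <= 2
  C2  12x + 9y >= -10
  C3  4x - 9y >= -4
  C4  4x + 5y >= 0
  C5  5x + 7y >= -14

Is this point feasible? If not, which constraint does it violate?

feasible

C1: -84 ≤ 2 ✓
C2: 63 ≥ -10 ✓
C3: 129 ≥ -4 ✓
C4: 3 ≥ 0 ✓
C5: -3 ≥ -14 ✓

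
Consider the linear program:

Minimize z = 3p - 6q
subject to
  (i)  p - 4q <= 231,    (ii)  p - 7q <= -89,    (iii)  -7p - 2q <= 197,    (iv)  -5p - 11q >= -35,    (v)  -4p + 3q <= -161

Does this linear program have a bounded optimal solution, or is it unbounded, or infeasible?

The boundaries p - 4q = 231 and p - 7q = -89 meet at (1973/3, 320/3), but that point violates -5p - 11q ≥ -35. Every candidate vertex is excluded by some other constraint, so the feasible region is empty.

infeasible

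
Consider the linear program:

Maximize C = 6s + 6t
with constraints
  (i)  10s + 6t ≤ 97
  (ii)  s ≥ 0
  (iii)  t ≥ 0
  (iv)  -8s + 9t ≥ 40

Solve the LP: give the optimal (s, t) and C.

s = 0, t = 97/6, maximum C = 97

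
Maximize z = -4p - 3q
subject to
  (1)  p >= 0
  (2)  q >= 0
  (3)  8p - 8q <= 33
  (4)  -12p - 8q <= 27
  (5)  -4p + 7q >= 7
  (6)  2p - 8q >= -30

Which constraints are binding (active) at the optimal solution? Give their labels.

(1) and (5)

Vertices and z = -4p - 3q:
  (0, 1) → z = -3
  (0, 15/4) → z = -45/4
  (77/9, 53/9) → z = -467/9

The maximum is at (0, 1). Substituting into each constraint, equality holds for (1) and (5); the remaining constraints have slack.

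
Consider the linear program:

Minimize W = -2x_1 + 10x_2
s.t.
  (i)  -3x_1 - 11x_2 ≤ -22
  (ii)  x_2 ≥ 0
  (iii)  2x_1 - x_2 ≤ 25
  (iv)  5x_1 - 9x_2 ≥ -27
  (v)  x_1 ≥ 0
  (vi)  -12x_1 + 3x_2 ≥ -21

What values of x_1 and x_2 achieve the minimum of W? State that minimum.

x_1 = 99/47, x_2 = 67/47, minimum W = 472/47

The optimum lies where -3x_1 - 11x_2 = -22 and -12x_1 + 3x_2 = -21.
Solving simultaneously gives x_1 = 99/47, x_2 = 67/47.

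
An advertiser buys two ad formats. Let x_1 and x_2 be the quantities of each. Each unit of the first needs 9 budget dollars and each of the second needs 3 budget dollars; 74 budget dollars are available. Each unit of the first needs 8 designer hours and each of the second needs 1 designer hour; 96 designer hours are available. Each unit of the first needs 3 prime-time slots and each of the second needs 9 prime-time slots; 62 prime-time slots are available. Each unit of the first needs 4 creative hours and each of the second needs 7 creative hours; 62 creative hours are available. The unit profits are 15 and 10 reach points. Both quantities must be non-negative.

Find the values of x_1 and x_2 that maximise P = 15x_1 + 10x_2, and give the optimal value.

x_1 = 20/3, x_2 = 14/3, maximum P = 440/3

Feasible corners and P = 15x_1 + 10x_2:
  (0, 0) → P = 0
  (0, 62/9) → P = 620/9
  (74/9, 0) → P = 370/3
  (20/3, 14/3) → P = 440/3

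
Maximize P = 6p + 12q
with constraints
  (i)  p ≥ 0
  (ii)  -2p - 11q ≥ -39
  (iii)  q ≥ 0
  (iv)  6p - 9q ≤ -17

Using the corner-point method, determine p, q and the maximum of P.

Vertices and P = 6p + 12q:
  (0, 39/11) → P = 468/11
  (0, 17/9) → P = 68/3
  (41/21, 67/21) → P = 50

p = 41/21, q = 67/21, maximum P = 50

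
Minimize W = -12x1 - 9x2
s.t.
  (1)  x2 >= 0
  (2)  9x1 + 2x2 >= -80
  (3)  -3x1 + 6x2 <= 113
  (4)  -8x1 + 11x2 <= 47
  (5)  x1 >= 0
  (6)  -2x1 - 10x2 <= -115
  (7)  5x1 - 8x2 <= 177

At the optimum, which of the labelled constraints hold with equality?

Corner points and W = -12x1 - 9x2:
  (961/15, 763/15) → W = -6133/5
  (983/3, 548/3) → W = -5576
  (265/34, 169/17) → W = -183
  (1345/33, 221/66) → W = -11423/22

The minimum is at (983/3, 548/3). Substituting into each constraint, equality holds for (3) and (7); the remaining constraints have slack.

(3) and (7)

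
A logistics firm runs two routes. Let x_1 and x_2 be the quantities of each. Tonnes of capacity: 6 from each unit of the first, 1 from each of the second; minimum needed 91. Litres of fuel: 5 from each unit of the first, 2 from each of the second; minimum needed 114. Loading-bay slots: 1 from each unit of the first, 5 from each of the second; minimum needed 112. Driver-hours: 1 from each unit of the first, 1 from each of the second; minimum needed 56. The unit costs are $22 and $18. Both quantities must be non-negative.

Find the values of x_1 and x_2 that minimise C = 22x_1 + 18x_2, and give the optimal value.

x_1 = 7, x_2 = 49, minimum C = 1036

Vertices and C = 22x_1 + 18x_2:
  (0, 91) → C = 1638
  (112, 0) → C = 2464
  (7, 49) → C = 1036
  (42, 14) → C = 1176
The feasible region is unbounded (it extends along (0, 1), (1, 0)), but C strictly increases along every unbounded feasible direction, so there is no improving ray and the minimum is attained at a vertex.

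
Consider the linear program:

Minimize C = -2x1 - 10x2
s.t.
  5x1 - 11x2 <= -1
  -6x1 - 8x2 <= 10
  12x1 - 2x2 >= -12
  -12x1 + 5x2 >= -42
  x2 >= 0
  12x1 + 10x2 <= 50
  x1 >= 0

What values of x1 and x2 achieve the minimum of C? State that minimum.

x1 = 0, x2 = 5, minimum C = -50

Extreme points and C = -2x1 - 10x2:
  (270/91, 131/91) → C = -1850/91
  (0, 1/11) → C = -10/11
  (0, 5) → C = -50

At the optimal vertex, 12x1 + 10x2 = 50 and x1 = 0.
Solving simultaneously gives x1 = 0, x2 = 5.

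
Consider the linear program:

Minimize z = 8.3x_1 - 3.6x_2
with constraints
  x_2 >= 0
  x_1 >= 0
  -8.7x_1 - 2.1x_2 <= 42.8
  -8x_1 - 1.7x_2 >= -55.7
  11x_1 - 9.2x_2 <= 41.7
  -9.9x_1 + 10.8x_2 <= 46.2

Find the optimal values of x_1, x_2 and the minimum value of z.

Vertices and z = 8.3x_1 - 3.6x_2:
  (0, 0) → z = 0
  (417/110, 0) → z = 34611/1100
  (0, 77/18) → z = -77/5
  (58333/9230, 2791/923) → z = 3836879/92300
  (17434/3441, 30701/3441) → z = 170893/17205

x_1 = 0, x_2 = 77/18, minimum z = -77/5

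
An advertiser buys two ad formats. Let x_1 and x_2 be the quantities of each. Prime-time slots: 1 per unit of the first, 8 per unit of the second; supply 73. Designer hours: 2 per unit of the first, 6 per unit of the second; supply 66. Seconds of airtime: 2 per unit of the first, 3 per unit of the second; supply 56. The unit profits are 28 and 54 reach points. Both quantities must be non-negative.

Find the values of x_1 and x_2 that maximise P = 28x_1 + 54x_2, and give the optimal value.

Feasible corners and P = 28x_1 + 54x_2:
  (0, 0) → P = 0
  (0, 73/8) → P = 1971/4
  (28, 0) → P = 784
  (9, 8) → P = 684
  (23, 10/3) → P = 824

x_1 = 23, x_2 = 10/3, maximum P = 824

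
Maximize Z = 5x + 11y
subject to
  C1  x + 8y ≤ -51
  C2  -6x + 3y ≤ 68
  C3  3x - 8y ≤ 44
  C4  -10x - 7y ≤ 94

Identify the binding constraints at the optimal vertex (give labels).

Corner points and Z = 5x + 11y:
  (-7/4, -197/32) → Z = -2447/32
  (-395/73, -416/73) → Z = -6551/73
  (-444/101, -722/101) → Z = -10162/101

The maximum is at (-7/4, -197/32). Substituting into each constraint, equality holds for C1 and C3; the remaining constraints have slack.

C1 and C3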